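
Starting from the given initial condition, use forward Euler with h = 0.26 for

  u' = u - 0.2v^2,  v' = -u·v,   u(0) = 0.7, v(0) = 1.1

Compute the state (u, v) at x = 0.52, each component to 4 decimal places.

Euler on (u,v): u_{n+1} = u_n + h·u', v_{n+1} = v_n + h·v'.
0.000000: (0.700000, 1.100000); f=(0.458000, -0.770000) → (0.819080, 0.899800)
0.260000: (0.819080, 0.899800); f=(0.657152, -0.737008) → (0.989940, 0.708178)
(u(0.52), v(0.52)) ≈ (0.9899, 0.7082)

0.9899, 0.7082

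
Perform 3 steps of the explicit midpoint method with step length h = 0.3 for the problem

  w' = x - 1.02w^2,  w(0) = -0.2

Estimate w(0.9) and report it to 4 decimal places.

Midpoint: k1 = f(x_n, w_n); k2 = f(x_n + h/2, w_n + (h/2)·k1); w_{n+1} = w_n + h·k2.
x=0.000000, w=-0.200000:
  k1 = f(0.000000, -0.200000) = -0.040800
  k2 = f(0.150000, -0.206120) = 0.106665
  w ← -0.200000 + 0.3·0.106665 = -0.168001
x=0.300000, w=-0.168001:
  k1 = f(0.300000, -0.168001) = 0.271211
  k2 = f(0.450000, -0.127319) = 0.433466
  w ← -0.168001 + 0.3·0.433466 = -0.037961
x=0.600000, w=-0.037961:
  k1 = f(0.600000, -0.037961) = 0.598530
  k2 = f(0.750000, 0.051819) = 0.747261
  w ← -0.037961 + 0.3·0.747261 = 0.186217
w(0.9) ≈ 0.1862

0.1862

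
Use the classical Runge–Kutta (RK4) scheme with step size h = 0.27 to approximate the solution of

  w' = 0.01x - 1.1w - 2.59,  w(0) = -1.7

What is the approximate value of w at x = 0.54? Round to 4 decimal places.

-1.9919

RK4: k1 = f(x_n, w_n); k2 = f(x_n + h/2, w_n + (h/2)·k1); k3 = f(x_n + h/2, w_n + (h/2)·k2); k4 = f(x_n + h, w_n + h·k3); w_{n+1} = w_n + (h/6)·(k1 + 2k2 + 2k3 + k4).
x=0.000000, w=-1.700000:
  k1 = f(0.000000, -1.700000) = -0.720000
  k2 = f(0.135000, -1.797200) = -0.611730
  k3 = f(0.135000, -1.782584) = -0.627808
  k4 = f(0.270000, -1.869508) = -0.530841
  w ← -1.700000 + (0.27/6)·(k1 + 2k2 + 2k3 + k4) = -1.867846
x=0.270000, w=-1.867846:
  k1 = f(0.270000, -1.867846) = -0.532669
  k2 = f(0.405000, -1.939757) = -0.452218
  k3 = f(0.405000, -1.928896) = -0.464165
  k4 = f(0.540000, -1.993171) = -0.392112
  w ← -1.867846 + (0.27/6)·(k1 + 2k2 + 2k3 + k4) = -1.991936
w(0.54) ≈ -1.9919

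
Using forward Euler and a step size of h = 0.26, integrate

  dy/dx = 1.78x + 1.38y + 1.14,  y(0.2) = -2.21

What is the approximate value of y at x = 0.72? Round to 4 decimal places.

-3.0426

Euler: y_{n+1} = y_n + h·f(x_n, y_n).
x=0.200000, y=-2.210000: f=-1.553800 → y ← -2.210000 + 0.26·(-1.553800) = -2.613988
x=0.460000, y=-2.613988: f=-1.648503 → y ← -2.613988 + 0.26·(-1.648503) = -3.042599
y(0.72) ≈ -3.0426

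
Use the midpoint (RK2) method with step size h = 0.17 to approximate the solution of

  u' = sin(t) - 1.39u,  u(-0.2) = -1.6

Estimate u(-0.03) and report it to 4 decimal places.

-1.2821

Midpoint: k1 = f(t_n, u_n); k2 = f(t_n + h/2, u_n + (h/2)·k1); u_{n+1} = u_n + h·k2.
t=-0.200000, u=-1.600000:
  k1 = f(-0.200000, -1.600000) = 2.025331
  k2 = f(-0.115000, -1.427847) = 1.869960
  u ← -1.600000 + 0.17·1.869960 = -1.282107
u(-0.03) ≈ -1.2821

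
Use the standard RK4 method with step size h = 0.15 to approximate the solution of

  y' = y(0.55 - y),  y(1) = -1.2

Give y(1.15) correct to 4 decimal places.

RK4: k1 = f(t_n, y_n); k2 = f(t_n + h/2, y_n + (h/2)·k1); k3 = f(t_n + h/2, y_n + (h/2)·k2); k4 = f(t_n + h, y_n + h·k3); y_{n+1} = y_n + (h/6)·(k1 + 2k2 + 2k3 + k4).
t=1.000000, y=-1.200000:
  k1 = f(1.000000, -1.200000) = -2.100000
  k2 = f(1.075000, -1.357500) = -2.589431
  k3 = f(1.075000, -1.394207) = -2.710628
  k4 = f(1.150000, -1.606594) = -3.464772
  y ← -1.200000 + (0.15/6)·(k1 + 2k2 + 2k3 + k4) = -1.604122
y(1.15) ≈ -1.6041

-1.6041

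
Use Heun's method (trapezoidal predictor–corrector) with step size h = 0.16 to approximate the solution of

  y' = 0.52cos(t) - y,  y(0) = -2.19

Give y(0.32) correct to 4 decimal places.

-1.4539

Heun: k1 = f(t_n, y_n); k2 = f(t_n + h, y_n + h·k1); y_{n+1} = y_n + (h/2)·(k1 + k2).
t=0.000000, y=-2.190000:
  k1 = f(0.000000, -2.190000) = 2.710000
  k2 = f(0.160000, -1.756400) = 2.269758
  y ← -2.190000 + (0.16/2)·(2.710000 + 2.269758) = -1.791619
t=0.160000, y=-1.791619:
  k1 = f(0.160000, -1.791619) = 2.304978
  k2 = f(0.320000, -1.422823) = 1.916425
  y ← -1.791619 + (0.16/2)·(2.304978 + 1.916425) = -1.453907
y(0.32) ≈ -1.4539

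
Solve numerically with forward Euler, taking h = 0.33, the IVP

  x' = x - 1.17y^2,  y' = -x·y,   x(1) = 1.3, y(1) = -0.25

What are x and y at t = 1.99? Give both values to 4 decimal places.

Euler on (x,y): x_{n+1} = x_n + h·x', y_{n+1} = y_n + h·y'.
1.000000: (1.300000, -0.250000); f=(1.226875, 0.325000) → (1.704869, -0.142750)
1.330000: (1.704869, -0.142750); f=(1.681027, 0.243370) → (2.259608, -0.062438)
1.660000: (2.259608, -0.062438); f=(2.255046, 0.141085) → (3.003773, -0.015880)
(x(1.99), y(1.99)) ≈ (3.0038, -0.0159)

3.0038, -0.0159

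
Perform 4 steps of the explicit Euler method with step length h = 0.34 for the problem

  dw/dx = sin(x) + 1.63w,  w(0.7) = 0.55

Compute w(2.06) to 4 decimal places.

5.5948

Euler: w_{n+1} = w_n + h·f(x_n, w_n).
x=0.700000, w=0.550000: f=1.540718 → w ← 0.550000 + 0.34·1.540718 = 1.073844
x=1.040000, w=1.073844: f=2.612770 → w ← 1.073844 + 0.34·2.612770 = 1.962186
x=1.380000, w=1.962186: f=4.180216 → w ← 1.962186 + 0.34·4.180216 = 3.383459
x=1.720000, w=3.383459: f=6.503929 → w ← 3.383459 + 0.34·6.503929 = 5.594795
w(2.06) ≈ 5.5948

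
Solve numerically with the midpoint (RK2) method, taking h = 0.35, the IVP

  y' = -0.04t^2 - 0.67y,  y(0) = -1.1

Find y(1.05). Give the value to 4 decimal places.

Midpoint: k1 = f(t_n, y_n); k2 = f(t_n + h/2, y_n + (h/2)·k1); y_{n+1} = y_n + h·k2.
t=0.000000, y=-1.100000:
  k1 = f(0.000000, -1.100000) = 0.737000
  k2 = f(0.175000, -0.971025) = 0.649362
  y ← -1.100000 + 0.35·0.649362 = -0.872723
t=0.350000, y=-0.872723:
  k1 = f(0.350000, -0.872723) = 0.579825
  k2 = f(0.525000, -0.771254) = 0.505715
  y ← -0.872723 + 0.35·0.505715 = -0.695723
t=0.700000, y=-0.695723:
  k1 = f(0.700000, -0.695723) = 0.446534
  k2 = f(0.875000, -0.617580) = 0.383153
  y ← -0.695723 + 0.35·0.383153 = -0.561619
y(1.05) ≈ -0.5616

-0.5616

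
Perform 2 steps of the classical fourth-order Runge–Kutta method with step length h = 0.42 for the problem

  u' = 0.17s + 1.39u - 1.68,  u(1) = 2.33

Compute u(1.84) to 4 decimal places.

5.1729

RK4: k1 = f(s_n, u_n); k2 = f(s_n + h/2, u_n + (h/2)·k1); k3 = f(s_n + h/2, u_n + (h/2)·k2); k4 = f(s_n + h, u_n + h·k3); u_{n+1} = u_n + (h/6)·(k1 + 2k2 + 2k3 + k4).
s=1.000000, u=2.330000:
  k1 = f(1.000000, 2.330000) = 1.728700
  k2 = f(1.210000, 2.693027) = 2.269008
  k3 = f(1.210000, 2.806492) = 2.426723
  k4 = f(1.420000, 3.349224) = 3.216821
  u ← 2.330000 + (0.42/6)·(k1 + 2k2 + 2k3 + k4) = 3.333589
s=1.420000, u=3.333589:
  k1 = f(1.420000, 3.333589) = 3.195088
  k2 = f(1.630000, 4.004557) = 4.163435
  k3 = f(1.630000, 4.207910) = 4.446095
  k4 = f(1.840000, 5.200949) = 5.862119
  u ← 3.333589 + (0.42/6)·(k1 + 2k2 + 2k3 + k4) = 5.172927
u(1.84) ≈ 5.1729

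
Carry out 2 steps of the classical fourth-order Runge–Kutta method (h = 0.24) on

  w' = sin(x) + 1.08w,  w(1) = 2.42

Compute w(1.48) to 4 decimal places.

RK4: k1 = f(x_n, w_n); k2 = f(x_n + h/2, w_n + (h/2)·k1); k3 = f(x_n + h/2, w_n + (h/2)·k2); k4 = f(x_n + h, w_n + h·k3); w_{n+1} = w_n + (h/6)·(k1 + 2k2 + 2k3 + k4).
x=1.000000, w=2.420000:
  k1 = f(1.000000, 2.420000) = 3.455071
  k2 = f(1.120000, 2.834609) = 3.961478
  k3 = f(1.120000, 2.895377) = 4.027108
  k4 = f(1.240000, 3.386506) = 4.603210
  w ← 2.420000 + (0.24/6)·(k1 + 2k2 + 2k3 + k4) = 3.381418
x=1.240000, w=3.381418:
  k1 = f(1.240000, 3.381418) = 4.597716
  k2 = f(1.360000, 3.933144) = 5.225660
  k3 = f(1.360000, 4.008497) = 5.307042
  k4 = f(1.480000, 4.655108) = 6.023398
  w ← 3.381418 + (0.24/6)·(k1 + 2k2 + 2k3 + k4) = 4.648879
w(1.48) ≈ 4.6489

4.6489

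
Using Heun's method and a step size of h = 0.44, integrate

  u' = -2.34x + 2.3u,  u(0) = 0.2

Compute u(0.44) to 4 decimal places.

0.2783

Heun: k1 = f(x_n, u_n); k2 = f(x_n + h, u_n + h·k1); u_{n+1} = u_n + (h/2)·(k1 + k2).
x=0.000000, u=0.200000:
  k1 = f(0.000000, 0.200000) = 0.460000
  k2 = f(0.440000, 0.402400) = -0.104080
  u ← 0.200000 + (0.44/2)·(0.460000 + (-0.104080)) = 0.278302
u(0.44) ≈ 0.2783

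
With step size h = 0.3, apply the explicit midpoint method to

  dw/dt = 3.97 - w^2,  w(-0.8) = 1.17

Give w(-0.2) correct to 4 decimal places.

Midpoint: k1 = f(t_n, w_n); k2 = f(t_n + h/2, w_n + (h/2)·k1); w_{n+1} = w_n + h·k2.
t=-0.800000, w=1.170000:
  k1 = f(-0.800000, 1.170000) = 2.601100
  k2 = f(-0.650000, 1.560165) = 1.535885
  w ← 1.170000 + 0.3·1.535885 = 1.630766
t=-0.500000, w=1.630766:
  k1 = f(-0.500000, 1.630766) = 1.310604
  k2 = f(-0.350000, 1.827356) = 0.630770
  w ← 1.630766 + 0.3·0.630770 = 1.819996
w(-0.2) ≈ 1.8200

1.8200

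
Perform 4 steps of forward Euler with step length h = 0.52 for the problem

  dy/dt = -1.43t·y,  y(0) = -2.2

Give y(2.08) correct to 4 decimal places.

Euler: y_{n+1} = y_n + h·f(t_n, y_n).
t=0.000000, y=-2.200000: f=0.000000 → y ← -2.200000 + 0.52·0.000000 = -2.200000
t=0.520000, y=-2.200000: f=1.635920 → y ← -2.200000 + 0.52·1.635920 = -1.349322
t=1.040000, y=-1.349322: f=2.006711 → y ← -1.349322 + 0.52·2.006711 = -0.305832
t=1.560000, y=-0.305832: f=0.682250 → y ← -0.305832 + 0.52·0.682250 = 0.048938
y(2.08) ≈ 0.0489

0.0489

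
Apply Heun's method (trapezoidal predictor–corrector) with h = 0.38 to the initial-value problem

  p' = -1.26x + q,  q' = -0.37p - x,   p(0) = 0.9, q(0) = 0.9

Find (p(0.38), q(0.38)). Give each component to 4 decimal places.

Heun on (p,q): k1 = f(x_n, state_n); k2 = f(x_n + h, state_n + h·k1); state_{n+1} = state_n + (h/2)·(k1 + k2).
0.000000: (0.900000, 0.900000)
  k1 = (0.900000, -0.333000)
  predictor → (1.242000, 0.773460)
  k2 = (0.294660, -0.839540)
  → (1.126985, 0.677217)
(p(0.38), q(0.38)) ≈ (1.1270, 0.6772)

1.1270, 0.6772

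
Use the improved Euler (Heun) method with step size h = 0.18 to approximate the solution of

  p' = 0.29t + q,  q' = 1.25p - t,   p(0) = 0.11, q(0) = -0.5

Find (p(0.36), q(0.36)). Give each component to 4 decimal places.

-0.0516, -0.5532

Heun on (p,q): k1 = f(t_n, state_n); k2 = f(t_n + h, state_n + h·k1); state_{n+1} = state_n + (h/2)·(k1 + k2).
0.000000: (0.110000, -0.500000)
  k1 = (-0.500000, 0.137500)
  predictor → (0.020000, -0.475250)
  k2 = (-0.423050, -0.155000)
  → (0.026926, -0.501575)
0.180000: (0.026926, -0.501575)
  k1 = (-0.449375, -0.146343)
  predictor → (-0.053962, -0.527917)
  k2 = (-0.423517, -0.427452)
  → (-0.051635, -0.553217)
(p(0.36), q(0.36)) ≈ (-0.0516, -0.5532)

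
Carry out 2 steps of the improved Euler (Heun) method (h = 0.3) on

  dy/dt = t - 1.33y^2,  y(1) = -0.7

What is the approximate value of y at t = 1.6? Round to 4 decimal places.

-0.1549

Heun: k1 = f(t_n, y_n); k2 = f(t_n + h, y_n + h·k1); y_{n+1} = y_n + (h/2)·(k1 + k2).
t=1.000000, y=-0.700000:
  k1 = f(1.000000, -0.700000) = 0.348300
  k2 = f(1.300000, -0.595510) = 0.828339
  y ← -0.700000 + (0.3/2)·(0.348300 + 0.828339) = -0.523504
t=1.300000, y=-0.523504:
  k1 = f(1.300000, -0.523504) = 0.935505
  k2 = f(1.600000, -0.242853) = 1.521560
  y ← -0.523504 + (0.3/2)·(0.935505 + 1.521560) = -0.154944
y(1.6) ≈ -0.1549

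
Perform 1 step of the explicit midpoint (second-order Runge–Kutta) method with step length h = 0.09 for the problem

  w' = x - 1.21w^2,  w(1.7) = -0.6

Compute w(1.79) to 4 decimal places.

-0.4751

Midpoint: k1 = f(x_n, w_n); k2 = f(x_n + h/2, w_n + (h/2)·k1); w_{n+1} = w_n + h·k2.
x=1.700000, w=-0.600000:
  k1 = f(1.700000, -0.600000) = 1.264400
  k2 = f(1.745000, -0.543102) = 1.388099
  w ← -0.600000 + 0.09·1.388099 = -0.475071
w(1.79) ≈ -0.4751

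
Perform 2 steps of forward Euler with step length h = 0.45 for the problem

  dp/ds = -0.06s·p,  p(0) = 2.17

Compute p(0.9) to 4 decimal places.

2.1436

Euler: p_{n+1} = p_n + h·f(s_n, p_n).
s=0.000000, p=2.170000: f=0.000000 → p ← 2.170000 + 0.45·0.000000 = 2.170000
s=0.450000, p=2.170000: f=-0.058590 → p ← 2.170000 + 0.45·(-0.058590) = 2.143635
p(0.9) ≈ 2.1436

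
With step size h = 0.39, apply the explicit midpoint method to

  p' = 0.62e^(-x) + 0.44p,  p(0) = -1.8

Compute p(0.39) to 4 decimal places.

-1.9157

Midpoint: k1 = f(x_n, p_n); k2 = f(x_n + h/2, p_n + (h/2)·k1); p_{n+1} = p_n + h·k2.
x=0.000000, p=-1.800000:
  k1 = f(0.000000, -1.800000) = -0.172000
  k2 = f(0.195000, -1.833540) = -0.296600
  p ← -1.800000 + 0.39·(-0.296600) = -1.915674
p(0.39) ≈ -1.9157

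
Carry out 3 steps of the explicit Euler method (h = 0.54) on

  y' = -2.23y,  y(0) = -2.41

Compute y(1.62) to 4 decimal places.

0.0205

Euler: y_{n+1} = y_n + h·f(t_n, y_n).
t=0.000000, y=-2.410000: f=5.374300 → y ← -2.410000 + 0.54·5.374300 = 0.492122
t=0.540000, y=0.492122: f=-1.097432 → y ← 0.492122 + 0.54·(-1.097432) = -0.100491
t=1.080000, y=-0.100491: f=0.224096 → y ← -0.100491 + 0.54·0.224096 = 0.020520
y(1.62) ≈ 0.0205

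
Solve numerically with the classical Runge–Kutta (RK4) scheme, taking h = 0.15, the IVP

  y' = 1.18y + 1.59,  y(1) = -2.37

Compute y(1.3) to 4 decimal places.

RK4: k1 = f(x_n, y_n); k2 = f(x_n + h/2, y_n + (h/2)·k1); k3 = f(x_n + h/2, y_n + (h/2)·k2); k4 = f(x_n + h, y_n + h·k3); y_{n+1} = y_n + (h/6)·(k1 + 2k2 + 2k3 + k4).
x=1.000000, y=-2.370000:
  k1 = f(1.000000, -2.370000) = -1.206600
  k2 = f(1.075000, -2.460495) = -1.313384
  k3 = f(1.075000, -2.468504) = -1.322834
  k4 = f(1.150000, -2.568425) = -1.440742
  y ← -2.370000 + (0.15/6)·(k1 + 2k2 + 2k3 + k4) = -2.567994
x=1.150000, y=-2.567994:
  k1 = f(1.150000, -2.567994) = -1.440233
  k2 = f(1.225000, -2.676012) = -1.567694
  k3 = f(1.225000, -2.685572) = -1.578974
  k4 = f(1.300000, -2.804841) = -1.719712
  y ← -2.567994 + (0.15/6)·(k1 + 2k2 + 2k3 + k4) = -2.804327
y(1.3) ≈ -2.8043

-2.8043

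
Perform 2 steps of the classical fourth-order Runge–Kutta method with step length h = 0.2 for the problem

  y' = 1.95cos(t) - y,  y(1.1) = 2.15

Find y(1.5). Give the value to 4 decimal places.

RK4: k1 = f(t_n, y_n); k2 = f(t_n + h/2, y_n + (h/2)·k1); k3 = f(t_n + h/2, y_n + (h/2)·k2); k4 = f(t_n + h, y_n + h·k3); y_{n+1} = y_n + (h/6)·(k1 + 2k2 + 2k3 + k4).
t=1.100000, y=2.150000:
  k1 = f(1.100000, 2.150000) = -1.265488
  k2 = f(1.200000, 2.023451) = -1.316854
  k3 = f(1.200000, 2.018315) = -1.311717
  k4 = f(1.300000, 1.887657) = -1.366034
  y ← 2.150000 + (0.2/6)·(k1 + 2k2 + 2k3 + k4) = 1.887045
t=1.300000, y=1.887045:
  k1 = f(1.300000, 1.887045) = -1.365422
  k2 = f(1.400000, 1.750502) = -1.419066
  k3 = f(1.400000, 1.745138) = -1.413702
  k4 = f(1.500000, 1.604304) = -1.466367
  y ← 1.887045 + (0.2/6)·(k1 + 2k2 + 2k3 + k4) = 1.603800
y(1.5) ≈ 1.6038

1.6038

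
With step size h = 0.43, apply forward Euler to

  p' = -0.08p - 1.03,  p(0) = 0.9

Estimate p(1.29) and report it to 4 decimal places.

Euler: p_{n+1} = p_n + h·f(t_n, p_n).
t=0.000000, p=0.900000: f=-1.102000 → p ← 0.900000 + 0.43·(-1.102000) = 0.426140
t=0.430000, p=0.426140: f=-1.064091 → p ← 0.426140 + 0.43·(-1.064091) = -0.031419
t=0.860000, p=-0.031419: f=-1.027486 → p ← -0.031419 + 0.43·(-1.027486) = -0.473238
p(1.29) ≈ -0.4732

-0.4732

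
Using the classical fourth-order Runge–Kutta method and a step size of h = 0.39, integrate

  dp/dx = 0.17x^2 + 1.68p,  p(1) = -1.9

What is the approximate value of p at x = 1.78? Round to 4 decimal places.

RK4: k1 = f(x_n, p_n); k2 = f(x_n + h/2, p_n + (h/2)·k1); k3 = f(x_n + h/2, p_n + (h/2)·k2); k4 = f(x_n + h, p_n + h·k3); p_{n+1} = p_n + (h/6)·(k1 + 2k2 + 2k3 + k4).
x=1.000000, p=-1.900000:
  k1 = f(1.000000, -1.900000) = -3.022000
  k2 = f(1.195000, -2.489290) = -3.939243
  k3 = f(1.195000, -2.668152) = -4.239732
  k4 = f(1.390000, -3.553495) = -5.641415
  p ← -1.900000 + (0.39/6)·(k1 + 2k2 + 2k3 + k4) = -3.526389
x=1.390000, p=-3.526389:
  k1 = f(1.390000, -3.526389) = -5.595876
  k2 = f(1.585000, -4.617585) = -7.330464
  k3 = f(1.585000, -4.955829) = -7.898715
  k4 = f(1.780000, -6.606887) = -10.560943
  p ← -3.526389 + (0.39/6)·(k1 + 2k2 + 2k3 + k4) = -6.556375
p(1.78) ≈ -6.5564

-6.5564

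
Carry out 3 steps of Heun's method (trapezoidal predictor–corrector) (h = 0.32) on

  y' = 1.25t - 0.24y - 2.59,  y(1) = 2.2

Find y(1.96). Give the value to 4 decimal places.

Heun: k1 = f(t_n, y_n); k2 = f(t_n + h, y_n + h·k1); y_{n+1} = y_n + (h/2)·(k1 + k2).
t=1.000000, y=2.200000:
  k1 = f(1.000000, 2.200000) = -1.868000
  k2 = f(1.320000, 1.602240) = -1.324538
  y ← 2.200000 + (0.32/2)·(-1.868000 + (-1.324538)) = 1.689194
t=1.320000, y=1.689194:
  k1 = f(1.320000, 1.689194) = -1.345407
  k2 = f(1.640000, 1.258664) = -0.842079
  y ← 1.689194 + (0.32/2)·(-1.345407 + (-0.842079)) = 1.339196
t=1.640000, y=1.339196:
  k1 = f(1.640000, 1.339196) = -0.861407
  k2 = f(1.960000, 1.063546) = -0.395251
  y ← 1.339196 + (0.32/2)·(-0.861407 + (-0.395251)) = 1.138131
y(1.96) ≈ 1.1381

1.1381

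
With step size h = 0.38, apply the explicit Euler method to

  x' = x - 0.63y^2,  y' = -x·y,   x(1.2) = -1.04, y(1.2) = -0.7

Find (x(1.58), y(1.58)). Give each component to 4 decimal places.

Euler on (x,y): x_{n+1} = x_n + h·x', y_{n+1} = y_n + h·y'.
1.200000: (-1.040000, -0.700000); f=(-1.348700, -0.728000) → (-1.552506, -0.976640)
(x(1.58), y(1.58)) ≈ (-1.5525, -0.9766)

-1.5525, -0.9766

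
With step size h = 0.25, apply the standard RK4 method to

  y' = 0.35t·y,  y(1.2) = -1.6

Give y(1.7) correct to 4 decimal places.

-2.0622

RK4: k1 = f(t_n, y_n); k2 = f(t_n + h/2, y_n + (h/2)·k1); k3 = f(t_n + h/2, y_n + (h/2)·k2); k4 = f(t_n + h, y_n + h·k3); y_{n+1} = y_n + (h/6)·(k1 + 2k2 + 2k3 + k4).
t=1.200000, y=-1.600000:
  k1 = f(1.200000, -1.600000) = -0.672000
  k2 = f(1.325000, -1.684000) = -0.780955
  k3 = f(1.325000, -1.697619) = -0.787271
  k4 = f(1.450000, -1.796818) = -0.911885
  y ← -1.600000 + (0.25/6)·(k1 + 2k2 + 2k3 + k4) = -1.796681
t=1.450000, y=-1.796681:
  k1 = f(1.450000, -1.796681) = -0.911815
  k2 = f(1.575000, -1.910658) = -1.053250
  k3 = f(1.575000, -1.928337) = -1.062996
  k4 = f(1.700000, -2.062430) = -1.227146
  y ← -1.796681 + (0.25/6)·(k1 + 2k2 + 2k3 + k4) = -2.062158
y(1.7) ≈ -2.0622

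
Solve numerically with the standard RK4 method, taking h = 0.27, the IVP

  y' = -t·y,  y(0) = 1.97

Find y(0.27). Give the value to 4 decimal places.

RK4: k1 = f(t_n, y_n); k2 = f(t_n + h/2, y_n + (h/2)·k1); k3 = f(t_n + h/2, y_n + (h/2)·k2); k4 = f(t_n + h, y_n + h·k3); y_{n+1} = y_n + (h/6)·(k1 + 2k2 + 2k3 + k4).
t=0.000000, y=1.970000:
  k1 = f(0.000000, 1.970000) = 0.000000
  k2 = f(0.135000, 1.970000) = -0.265950
  k3 = f(0.135000, 1.934097) = -0.261103
  k4 = f(0.270000, 1.899502) = -0.512866
  y ← 1.970000 + (0.27/6)·(k1 + 2k2 + 2k3 + k4) = 1.899486
y(0.27) ≈ 1.8995

1.8995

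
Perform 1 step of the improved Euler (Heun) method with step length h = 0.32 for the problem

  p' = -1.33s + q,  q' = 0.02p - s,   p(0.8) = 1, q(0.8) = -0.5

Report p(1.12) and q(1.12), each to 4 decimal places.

Heun on (p,q): k1 = f(s_n, state_n); k2 = f(s_n + h, state_n + h·k1); state_{n+1} = state_n + (h/2)·(k1 + k2).
0.800000: (1.000000, -0.500000)
  k1 = (-1.564000, -0.780000)
  predictor → (0.499520, -0.749600)
  k2 = (-2.239200, -1.110010)
  → (0.391488, -0.802402)
(p(1.12), q(1.12)) ≈ (0.3915, -0.8024)

0.3915, -0.8024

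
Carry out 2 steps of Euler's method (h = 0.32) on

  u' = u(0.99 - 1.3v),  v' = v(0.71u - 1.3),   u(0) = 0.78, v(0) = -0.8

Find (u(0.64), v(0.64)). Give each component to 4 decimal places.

Euler on (u,v): u_{n+1} = u_n + h·u', v_{n+1} = v_n + h·v'.
0.000000: (0.780000, -0.800000); f=(1.583400, 0.596960) → (1.286688, -0.608973)
0.320000: (1.286688, -0.608973); f=(2.292447, 0.235338) → (2.020271, -0.533664)
(u(0.64), v(0.64)) ≈ (2.0203, -0.5337)

2.0203, -0.5337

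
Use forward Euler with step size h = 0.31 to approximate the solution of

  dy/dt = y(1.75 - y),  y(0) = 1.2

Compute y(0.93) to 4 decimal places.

1.6490

Euler: y_{n+1} = y_n + h·f(t_n, y_n).
t=0.000000, y=1.200000: f=0.660000 → y ← 1.200000 + 0.31·0.660000 = 1.404600
t=0.310000, y=1.404600: f=0.485149 → y ← 1.404600 + 0.31·0.485149 = 1.554996
t=0.620000, y=1.554996: f=0.303230 → y ← 1.554996 + 0.31·0.303230 = 1.648998
y(0.93) ≈ 1.6490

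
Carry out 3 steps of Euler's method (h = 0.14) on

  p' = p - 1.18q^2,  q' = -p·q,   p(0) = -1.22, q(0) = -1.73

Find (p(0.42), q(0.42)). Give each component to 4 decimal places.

-4.3054, -3.5733

Euler on (p,q): p_{n+1} = p_n + h·p', q_{n+1} = q_n + h·q'.
0.000000: (-1.220000, -1.730000); f=(-4.751622, -2.110600) → (-1.885227, -2.025484)
0.140000: (-1.885227, -2.025484); f=(-6.726278, -3.818497) → (-2.826906, -2.560074)
0.280000: (-2.826906, -2.560074); f=(-10.560599, -7.237087) → (-4.305390, -3.573266)
(p(0.42), q(0.42)) ≈ (-4.3054, -3.5733)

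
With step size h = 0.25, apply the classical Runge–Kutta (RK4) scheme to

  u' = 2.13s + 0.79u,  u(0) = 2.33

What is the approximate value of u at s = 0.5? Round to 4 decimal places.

3.7636

RK4: k1 = f(s_n, u_n); k2 = f(s_n + h/2, u_n + (h/2)·k1); k3 = f(s_n + h/2, u_n + (h/2)·k2); k4 = f(s_n + h, u_n + h·k3); u_{n+1} = u_n + (h/6)·(k1 + 2k2 + 2k3 + k4).
s=0.000000, u=2.330000:
  k1 = f(0.000000, 2.330000) = 1.840700
  k2 = f(0.125000, 2.560088) = 2.288719
  k3 = f(0.125000, 2.616090) = 2.332961
  k4 = f(0.250000, 2.913240) = 2.833960
  u ← 2.330000 + (0.25/6)·(k1 + 2k2 + 2k3 + k4) = 2.909918
s=0.250000, u=2.909918:
  k1 = f(0.250000, 2.909918) = 2.831335
  k2 = f(0.375000, 3.263834) = 3.377179
  k3 = f(0.375000, 3.332065) = 3.431081
  k4 = f(0.500000, 3.767688) = 4.041473
  u ← 2.909918 + (0.25/6)·(k1 + 2k2 + 2k3 + k4) = 3.763640
u(0.5) ≈ 3.7636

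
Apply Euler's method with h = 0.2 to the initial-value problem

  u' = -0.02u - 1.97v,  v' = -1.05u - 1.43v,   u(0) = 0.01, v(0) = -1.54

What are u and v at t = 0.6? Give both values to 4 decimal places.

1.4051, -0.8742

Euler on (u,v): u_{n+1} = u_n + h·u', v_{n+1} = v_n + h·v'.
0.000000: (0.010000, -1.540000); f=(3.033600, 2.191700) → (0.616720, -1.101660)
0.200000: (0.616720, -1.101660); f=(2.157936, 0.927818) → (1.048307, -0.916096)
0.400000: (1.048307, -0.916096); f=(1.783744, 0.209295) → (1.405056, -0.874237)
(u(0.6), v(0.6)) ≈ (1.4051, -0.8742)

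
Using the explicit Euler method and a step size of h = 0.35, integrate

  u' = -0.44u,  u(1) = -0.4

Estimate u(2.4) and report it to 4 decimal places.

-0.2049

Euler: u_{n+1} = u_n + h·f(s_n, u_n).
s=1.000000, u=-0.400000: f=0.176000 → u ← -0.400000 + 0.35·0.176000 = -0.338400
s=1.350000, u=-0.338400: f=0.148896 → u ← -0.338400 + 0.35·0.148896 = -0.286286
s=1.700000, u=-0.286286: f=0.125966 → u ← -0.286286 + 0.35·0.125966 = -0.242198
s=2.050000, u=-0.242198: f=0.106567 → u ← -0.242198 + 0.35·0.106567 = -0.204900
u(2.4) ≈ -0.2049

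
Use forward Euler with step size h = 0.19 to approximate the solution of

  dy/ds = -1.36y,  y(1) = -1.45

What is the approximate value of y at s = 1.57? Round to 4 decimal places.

Euler: y_{n+1} = y_n + h·f(s_n, y_n).
s=1.000000, y=-1.450000: f=1.972000 → y ← -1.450000 + 0.19·1.972000 = -1.075320
s=1.190000, y=-1.075320: f=1.462435 → y ← -1.075320 + 0.19·1.462435 = -0.797457
s=1.380000, y=-0.797457: f=1.084542 → y ← -0.797457 + 0.19·1.084542 = -0.591394
y(1.57) ≈ -0.5914

-0.5914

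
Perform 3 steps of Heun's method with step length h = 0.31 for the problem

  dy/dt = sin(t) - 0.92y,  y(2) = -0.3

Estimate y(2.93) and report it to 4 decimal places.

0.2015

Heun: k1 = f(t_n, y_n); k2 = f(t_n + h, y_n + h·k1); y_{n+1} = y_n + (h/2)·(k1 + k2).
t=2.000000, y=-0.300000:
  k1 = f(2.000000, -0.300000) = 1.185297
  k2 = f(2.310000, 0.067442) = 0.676958
  y ← -0.300000 + (0.31/2)·(1.185297 + 0.676958) = -0.011350
t=2.310000, y=-0.011350:
  k1 = f(2.310000, -0.011350) = 0.749448
  k2 = f(2.620000, 0.220978) = 0.294962
  y ← -0.011350 + (0.31/2)·(0.749448 + 0.294962) = 0.150533
t=2.620000, y=0.150533:
  k1 = f(2.620000, 0.150533) = 0.359771
  k2 = f(2.930000, 0.262062) = -0.031080
  y ← 0.150533 + (0.31/2)·(0.359771 + (-0.031080)) = 0.201480
y(2.93) ≈ 0.2015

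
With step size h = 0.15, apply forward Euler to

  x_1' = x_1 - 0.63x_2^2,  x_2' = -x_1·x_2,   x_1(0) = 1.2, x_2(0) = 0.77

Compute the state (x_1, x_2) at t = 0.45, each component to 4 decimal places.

Euler on (x_1,x_2): x_1_{n+1} = x_1_n + h·x_1', x_2_{n+1} = x_2_n + h·x_2'.
0.000000: (1.200000, 0.770000); f=(0.826473, -0.924000) → (1.323971, 0.631400)
0.150000: (1.323971, 0.631400); f=(1.072811, -0.835955) → (1.484893, 0.506007)
0.300000: (1.484893, 0.506007); f=(1.323586, -0.751366) → (1.683431, 0.393302)
(x_1(0.45), x_2(0.45)) ≈ (1.6834, 0.3933)

1.6834, 0.3933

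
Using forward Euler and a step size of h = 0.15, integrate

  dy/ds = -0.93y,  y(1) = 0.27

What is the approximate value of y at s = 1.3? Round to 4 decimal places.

Euler: y_{n+1} = y_n + h·f(s_n, y_n).
s=1.000000, y=0.270000: f=-0.251100 → y ← 0.270000 + 0.15·(-0.251100) = 0.232335
s=1.150000, y=0.232335: f=-0.216072 → y ← 0.232335 + 0.15·(-0.216072) = 0.199924
y(1.3) ≈ 0.1999

0.1999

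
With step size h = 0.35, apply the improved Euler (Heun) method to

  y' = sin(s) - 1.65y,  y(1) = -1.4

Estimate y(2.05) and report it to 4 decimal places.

Heun: k1 = f(s_n, y_n); k2 = f(s_n + h, y_n + h·k1); y_{n+1} = y_n + (h/2)·(k1 + k2).
s=1.000000, y=-1.400000:
  k1 = f(1.000000, -1.400000) = 3.151471
  k2 = f(1.350000, -0.296985) = 1.465749
  y ← -1.400000 + (0.35/2)·(3.151471 + 1.465749) = -0.591987
s=1.350000, y=-0.591987:
  k1 = f(1.350000, -0.591987) = 1.952501
  k2 = f(1.700000, 0.091389) = 0.840873
  y ← -0.591987 + (0.35/2)·(1.952501 + 0.840873) = -0.103146
s=1.700000, y=-0.103146:
  k1 = f(1.700000, -0.103146) = 1.161856
  k2 = f(2.050000, 0.303503) = 0.386582
  y ← -0.103146 + (0.35/2)·(1.161856 + 0.386582) = 0.167831
y(2.05) ≈ 0.1678

0.1678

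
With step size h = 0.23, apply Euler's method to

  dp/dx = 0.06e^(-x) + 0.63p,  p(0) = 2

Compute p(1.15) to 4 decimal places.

3.9993

Euler: p_{n+1} = p_n + h·f(x_n, p_n).
x=0.000000, p=2.000000: f=1.320000 → p ← 2.000000 + 0.23·1.320000 = 2.303600
x=0.230000, p=2.303600: f=1.498940 → p ← 2.303600 + 0.23·1.498940 = 2.648356
x=0.460000, p=2.648356: f=1.706341 → p ← 2.648356 + 0.23·1.706341 = 3.040815
x=0.690000, p=3.040815: f=1.945808 → p ← 3.040815 + 0.23·1.945808 = 3.488351
x=0.920000, p=3.488351: f=2.221572 → p ← 3.488351 + 0.23·2.221572 = 3.999312
p(1.15) ≈ 3.9993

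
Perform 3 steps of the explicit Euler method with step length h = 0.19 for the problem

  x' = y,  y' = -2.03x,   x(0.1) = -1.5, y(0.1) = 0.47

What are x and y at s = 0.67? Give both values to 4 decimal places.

-0.9089, 2.0599

Euler on (x,y): x_{n+1} = x_n + h·x', y_{n+1} = y_n + h·y'.
0.100000: (-1.500000, 0.470000); f=(0.470000, 3.045000) → (-1.410700, 1.048550)
0.290000: (-1.410700, 1.048550); f=(1.048550, 2.863721) → (-1.211476, 1.592657)
0.480000: (-1.211476, 1.592657); f=(1.592657, 2.459295) → (-0.908871, 2.059923)
(x(0.67), y(0.67)) ≈ (-0.9089, 2.0599)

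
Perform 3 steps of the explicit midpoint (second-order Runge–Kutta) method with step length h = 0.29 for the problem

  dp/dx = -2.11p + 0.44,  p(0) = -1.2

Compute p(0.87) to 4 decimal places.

Midpoint: k1 = f(x_n, p_n); k2 = f(x_n + h/2, p_n + (h/2)·k1); p_{n+1} = p_n + h·k2.
x=0.000000, p=-1.200000:
  k1 = f(0.000000, -1.200000) = 2.972000
  k2 = f(0.145000, -0.769060) = 2.062717
  p ← -1.200000 + 0.29·2.062717 = -0.601812
x=0.290000, p=-0.601812:
  k1 = f(0.290000, -0.601812) = 1.709824
  k2 = f(0.435000, -0.353888) = 1.186703
  p ← -0.601812 + 0.29·1.186703 = -0.257668
x=0.580000, p=-0.257668:
  k1 = f(0.580000, -0.257668) = 0.983680
  k2 = f(0.725000, -0.115035) = 0.682723
  p ← -0.257668 + 0.29·0.682723 = -0.059679
p(0.87) ≈ -0.0597

-0.0597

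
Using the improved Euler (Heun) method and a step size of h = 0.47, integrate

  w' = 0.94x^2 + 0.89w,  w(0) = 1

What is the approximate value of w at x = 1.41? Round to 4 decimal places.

4.6390

Heun: k1 = f(x_n, w_n); k2 = f(x_n + h, w_n + h·k1); w_{n+1} = w_n + (h/2)·(k1 + k2).
x=0.000000, w=1.000000:
  k1 = f(0.000000, 1.000000) = 0.890000
  k2 = f(0.470000, 1.418300) = 1.469933
  w ← 1.000000 + (0.47/2)·(0.890000 + 1.469933) = 1.554584
x=0.470000, w=1.554584:
  k1 = f(0.470000, 1.554584) = 1.591226
  k2 = f(0.940000, 2.302460) = 2.879774
  w ← 1.554584 + (0.47/2)·(1.591226 + 2.879774) = 2.605269
x=0.940000, w=2.605269:
  k1 = f(0.940000, 2.605269) = 3.149274
  k2 = f(1.410000, 4.085428) = 5.504845
  w ← 2.605269 + (0.47/2)·(3.149274 + 5.504845) = 4.638987
w(1.41) ≈ 4.6390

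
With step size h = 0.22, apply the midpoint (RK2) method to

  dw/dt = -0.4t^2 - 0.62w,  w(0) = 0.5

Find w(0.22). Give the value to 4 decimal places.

Midpoint: k1 = f(t_n, w_n); k2 = f(t_n + h/2, w_n + (h/2)·k1); w_{n+1} = w_n + h·k2.
t=0.000000, w=0.500000:
  k1 = f(0.000000, 0.500000) = -0.310000
  k2 = f(0.110000, 0.465900) = -0.293698
  w ← 0.500000 + 0.22·(-0.293698) = 0.435386
w(0.22) ≈ 0.4354

0.4354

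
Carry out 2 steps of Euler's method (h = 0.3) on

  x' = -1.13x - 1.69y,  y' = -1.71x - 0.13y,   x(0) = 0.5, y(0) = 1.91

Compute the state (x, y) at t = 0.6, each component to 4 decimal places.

-1.2222, 1.8447

Euler on (x,y): x_{n+1} = x_n + h·x', y_{n+1} = y_n + h·y'.
0.000000: (0.500000, 1.910000); f=(-3.792900, -1.103300) → (-0.637870, 1.579010)
0.300000: (-0.637870, 1.579010); f=(-1.947734, 0.885486) → (-1.222190, 1.844656)
(x(0.6), y(0.6)) ≈ (-1.2222, 1.8447)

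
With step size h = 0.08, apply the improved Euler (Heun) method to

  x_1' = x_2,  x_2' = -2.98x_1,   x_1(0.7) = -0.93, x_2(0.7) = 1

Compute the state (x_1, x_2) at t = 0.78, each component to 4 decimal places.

-0.8411, 1.2122

Heun on (x_1,x_2): k1 = f(t_n, state_n); k2 = f(t_n + h, state_n + h·k1); state_{n+1} = state_n + (h/2)·(k1 + k2).
0.700000: (-0.930000, 1.000000)
  k1 = (1.000000, 2.771400)
  predictor → (-0.850000, 1.221712)
  k2 = (1.221712, 2.533000)
  → (-0.841132, 1.212176)
(x_1(0.78), x_2(0.78)) ≈ (-0.8411, 1.2122)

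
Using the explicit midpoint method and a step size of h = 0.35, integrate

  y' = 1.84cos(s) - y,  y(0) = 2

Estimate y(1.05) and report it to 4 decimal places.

Midpoint: k1 = f(s_n, y_n); k2 = f(s_n + h/2, y_n + (h/2)·k1); y_{n+1} = y_n + h·k2.
s=0.000000, y=2.000000:
  k1 = f(0.000000, 2.000000) = -0.160000
  k2 = f(0.175000, 1.972000) = -0.160103
  y ← 2.000000 + 0.35·(-0.160103) = 1.943964
s=0.350000, y=1.943964:
  k1 = f(0.350000, 1.943964) = -0.215518
  k2 = f(0.525000, 1.906248) = -0.314052
  y ← 1.943964 + 0.35·(-0.314052) = 1.834046
s=0.700000, y=1.834046:
  k1 = f(0.700000, 1.834046) = -0.426736
  k2 = f(0.875000, 1.759367) = -0.579933
  y ← 1.834046 + 0.35·(-0.579933) = 1.631069
y(1.05) ≈ 1.6311

1.6311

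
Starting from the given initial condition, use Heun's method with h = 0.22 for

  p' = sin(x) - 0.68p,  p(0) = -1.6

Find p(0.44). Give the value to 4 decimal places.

Heun: k1 = f(x_n, p_n); k2 = f(x_n + h, p_n + h·k1); p_{n+1} = p_n + (h/2)·(k1 + k2).
x=0.000000, p=-1.600000:
  k1 = f(0.000000, -1.600000) = 1.088000
  k2 = f(0.220000, -1.360640) = 1.143465
  p ← -1.600000 + (0.22/2)·(1.088000 + 1.143465) = -1.354539
x=0.220000, p=-1.354539:
  k1 = f(0.220000, -1.354539) = 1.139316
  k2 = f(0.440000, -1.103889) = 1.176584
  p ← -1.354539 + (0.22/2)·(1.139316 + 1.176584) = -1.099790
p(0.44) ≈ -1.0998

-1.0998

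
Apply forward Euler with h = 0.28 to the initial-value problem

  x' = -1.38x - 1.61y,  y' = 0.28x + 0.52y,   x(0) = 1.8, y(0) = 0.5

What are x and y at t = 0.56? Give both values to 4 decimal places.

Euler on (x,y): x_{n+1} = x_n + h·x', y_{n+1} = y_n + h·y'.
0.000000: (1.800000, 0.500000); f=(-3.289000, 0.764000) → (0.879080, 0.713920)
0.280000: (0.879080, 0.713920); f=(-2.362542, 0.617381) → (0.217568, 0.886787)
(x(0.56), y(0.56)) ≈ (0.2176, 0.8868)

0.2176, 0.8868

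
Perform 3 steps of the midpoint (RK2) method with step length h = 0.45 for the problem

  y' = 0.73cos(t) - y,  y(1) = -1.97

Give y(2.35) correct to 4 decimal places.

-0.6909

Midpoint: k1 = f(t_n, y_n); k2 = f(t_n + h/2, y_n + (h/2)·k1); y_{n+1} = y_n + h·k2.
t=1.000000, y=-1.970000:
  k1 = f(1.000000, -1.970000) = 2.364421
  k2 = f(1.225000, -1.438005) = 1.685436
  y ← -1.970000 + 0.45·1.685436 = -1.211554
t=1.450000, y=-1.211554:
  k1 = f(1.450000, -1.211554) = 1.299521
  k2 = f(1.675000, -0.919162) = 0.843231
  y ← -1.211554 + 0.45·0.843231 = -0.832100
t=1.900000, y=-0.832100:
  k1 = f(1.900000, -0.832100) = 0.596099
  k2 = f(2.125000, -0.697978) = 0.313803
  y ← -0.832100 + 0.45·0.313803 = -0.690889
y(2.35) ≈ -0.6909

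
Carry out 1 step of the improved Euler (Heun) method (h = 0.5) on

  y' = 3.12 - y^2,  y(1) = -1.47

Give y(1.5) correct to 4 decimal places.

-0.6955

Heun: k1 = f(x_n, y_n); k2 = f(x_n + h, y_n + h·k1); y_{n+1} = y_n + (h/2)·(k1 + k2).
x=1.000000, y=-1.470000:
  k1 = f(1.000000, -1.470000) = 0.959100
  k2 = f(1.500000, -0.990450) = 2.139009
  y ← -1.470000 + (0.5/2)·(0.959100 + 2.139009) = -0.695473
y(1.5) ≈ -0.6955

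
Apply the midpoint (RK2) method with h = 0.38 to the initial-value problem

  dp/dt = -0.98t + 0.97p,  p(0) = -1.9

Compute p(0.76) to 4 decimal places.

Midpoint: k1 = f(t_n, p_n); k2 = f(t_n + h/2, p_n + (h/2)·k1); p_{n+1} = p_n + h·k2.
t=0.000000, p=-1.900000:
  k1 = f(0.000000, -1.900000) = -1.843000
  k2 = f(0.190000, -2.250170) = -2.368865
  p ← -1.900000 + 0.38·(-2.368865) = -2.800169
t=0.380000, p=-2.800169:
  k1 = f(0.380000, -2.800169) = -3.088564
  k2 = f(0.570000, -3.386996) = -3.843986
  p ← -2.800169 + 0.38·(-3.843986) = -4.260883
p(0.76) ≈ -4.2609

-4.2609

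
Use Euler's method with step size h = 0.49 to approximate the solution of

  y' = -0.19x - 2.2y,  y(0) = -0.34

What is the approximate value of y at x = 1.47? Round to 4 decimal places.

-0.0875

Euler: y_{n+1} = y_n + h·f(x_n, y_n).
x=0.000000, y=-0.340000: f=0.748000 → y ← -0.340000 + 0.49·0.748000 = 0.026520
x=0.490000, y=0.026520: f=-0.151444 → y ← 0.026520 + 0.49·(-0.151444) = -0.047688
x=0.980000, y=-0.047688: f=-0.081287 → y ← -0.047688 + 0.49·(-0.081287) = -0.087518
y(1.47) ≈ -0.0875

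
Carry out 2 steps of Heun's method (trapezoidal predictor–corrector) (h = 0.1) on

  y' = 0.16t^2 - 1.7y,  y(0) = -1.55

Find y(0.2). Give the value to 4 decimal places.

-1.1048

Heun: k1 = f(t_n, y_n); k2 = f(t_n + h, y_n + h·k1); y_{n+1} = y_n + (h/2)·(k1 + k2).
t=0.000000, y=-1.550000:
  k1 = f(0.000000, -1.550000) = 2.635000
  k2 = f(0.100000, -1.286500) = 2.188650
  y ← -1.550000 + (0.1/2)·(2.635000 + 2.188650) = -1.308817
t=0.100000, y=-1.308817:
  k1 = f(0.100000, -1.308817) = 2.226590
  k2 = f(0.200000, -1.086159) = 1.852869
  y ← -1.308817 + (0.1/2)·(2.226590 + 1.852869) = -1.104845
y(0.2) ≈ -1.1048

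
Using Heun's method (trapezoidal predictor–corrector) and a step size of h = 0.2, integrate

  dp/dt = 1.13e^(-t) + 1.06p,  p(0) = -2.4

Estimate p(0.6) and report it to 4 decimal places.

-3.7795

Heun: k1 = f(t_n, p_n); k2 = f(t_n + h, p_n + h·k1); p_{n+1} = p_n + (h/2)·(k1 + k2).
t=0.000000, p=-2.400000:
  k1 = f(0.000000, -2.400000) = -1.414000
  k2 = f(0.200000, -2.682800) = -1.918602
  p ← -2.400000 + (0.2/2)·(-1.414000 + (-1.918602)) = -2.733260
t=0.200000, p=-2.733260:
  k1 = f(0.200000, -2.733260) = -1.972090
  k2 = f(0.400000, -3.127678) = -2.557877
  p ← -2.733260 + (0.2/2)·(-1.972090 + (-2.557877)) = -3.186257
t=0.400000, p=-3.186257:
  k1 = f(0.400000, -3.186257) = -2.619971
  k2 = f(0.600000, -3.710251) = -3.312709
  p ← -3.186257 + (0.2/2)·(-2.619971 + (-3.312709)) = -3.779525
p(0.6) ≈ -3.7795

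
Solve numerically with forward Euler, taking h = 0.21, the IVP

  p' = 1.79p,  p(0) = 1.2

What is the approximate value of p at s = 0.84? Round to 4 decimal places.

Euler: p_{n+1} = p_n + h·f(s_n, p_n).
s=0.000000, p=1.200000: f=2.148000 → p ← 1.200000 + 0.21·2.148000 = 1.651080
s=0.210000, p=1.651080: f=2.955433 → p ← 1.651080 + 0.21·2.955433 = 2.271721
s=0.420000, p=2.271721: f=4.066381 → p ← 2.271721 + 0.21·4.066381 = 3.125661
s=0.630000, p=3.125661: f=5.594933 → p ← 3.125661 + 0.21·5.594933 = 4.300597
p(0.84) ≈ 4.3006

4.3006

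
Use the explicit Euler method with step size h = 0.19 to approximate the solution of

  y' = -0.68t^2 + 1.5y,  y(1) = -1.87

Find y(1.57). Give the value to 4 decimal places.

-4.6623

Euler: y_{n+1} = y_n + h·f(t_n, y_n).
t=1.000000, y=-1.870000: f=-3.485000 → y ← -1.870000 + 0.19·(-3.485000) = -2.532150
t=1.190000, y=-2.532150: f=-4.761173 → y ← -2.532150 + 0.19·(-4.761173) = -3.436773
t=1.380000, y=-3.436773: f=-6.450151 → y ← -3.436773 + 0.19·(-6.450151) = -4.662302
y(1.57) ≈ -4.6623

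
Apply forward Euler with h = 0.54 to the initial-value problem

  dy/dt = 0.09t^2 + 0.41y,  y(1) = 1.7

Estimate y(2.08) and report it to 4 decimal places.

2.7107

Euler: y_{n+1} = y_n + h·f(t_n, y_n).
t=1.000000, y=1.700000: f=0.787000 → y ← 1.700000 + 0.54·0.787000 = 2.124980
t=1.540000, y=2.124980: f=1.084686 → y ← 2.124980 + 0.54·1.084686 = 2.710710
y(2.08) ≈ 2.7107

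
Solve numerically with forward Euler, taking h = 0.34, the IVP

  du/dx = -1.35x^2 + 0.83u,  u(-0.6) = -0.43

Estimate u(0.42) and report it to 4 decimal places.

-1.2208

Euler: u_{n+1} = u_n + h·f(x_n, u_n).
x=-0.600000, u=-0.430000: f=-0.842900 → u ← -0.430000 + 0.34·(-0.842900) = -0.716586
x=-0.260000, u=-0.716586: f=-0.686026 → u ← -0.716586 + 0.34·(-0.686026) = -0.949835
x=0.080000, u=-0.949835: f=-0.797003 → u ← -0.949835 + 0.34·(-0.797003) = -1.220816
u(0.42) ≈ -1.2208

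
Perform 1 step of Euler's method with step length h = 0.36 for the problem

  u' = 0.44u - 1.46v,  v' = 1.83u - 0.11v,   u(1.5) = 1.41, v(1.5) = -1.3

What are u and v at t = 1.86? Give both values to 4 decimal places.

Euler on (u,v): u_{n+1} = u_n + h·u', v_{n+1} = v_n + h·v'.
1.500000: (1.410000, -1.300000); f=(2.518400, 2.723300) → (2.316624, -0.319612)
(u(1.86), v(1.86)) ≈ (2.3166, -0.3196)

2.3166, -0.3196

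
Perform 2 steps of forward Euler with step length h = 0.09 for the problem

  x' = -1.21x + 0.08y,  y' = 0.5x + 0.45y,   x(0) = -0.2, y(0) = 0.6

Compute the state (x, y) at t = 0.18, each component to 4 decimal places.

-0.1505, 0.6324

Euler on (x,y): x_{n+1} = x_n + h·x', y_{n+1} = y_n + h·y'.
0.000000: (-0.200000, 0.600000); f=(0.290000, 0.170000) → (-0.173900, 0.615300)
0.090000: (-0.173900, 0.615300); f=(0.259643, 0.189935) → (-0.150532, 0.632394)
(x(0.18), y(0.18)) ≈ (-0.1505, 0.6324)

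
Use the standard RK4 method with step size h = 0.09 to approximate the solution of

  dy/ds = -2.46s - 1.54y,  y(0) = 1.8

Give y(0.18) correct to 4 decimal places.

RK4: k1 = f(s_n, y_n); k2 = f(s_n + h/2, y_n + (h/2)·k1); k3 = f(s_n + h/2, y_n + (h/2)·k2); k4 = f(s_n + h, y_n + h·k3); y_{n+1} = y_n + (h/6)·(k1 + 2k2 + 2k3 + k4).
s=0.000000, y=1.800000:
  k1 = f(0.000000, 1.800000) = -2.772000
  k2 = f(0.045000, 1.675260) = -2.690600
  k3 = f(0.045000, 1.678923) = -2.696241
  k4 = f(0.090000, 1.557338) = -2.619701
  y ← 1.800000 + (0.09/6)·(k1 + 2k2 + 2k3 + k4) = 1.557519
s=0.090000, y=1.557519:
  k1 = f(0.090000, 1.557519) = -2.619980
  k2 = f(0.135000, 1.439620) = -2.549115
  k3 = f(0.135000, 1.442809) = -2.554026
  k4 = f(0.180000, 1.327657) = -2.487392
  y ← 1.557519 + (0.09/6)·(k1 + 2k2 + 2k3 + k4) = 1.327814
y(0.18) ≈ 1.3278

1.3278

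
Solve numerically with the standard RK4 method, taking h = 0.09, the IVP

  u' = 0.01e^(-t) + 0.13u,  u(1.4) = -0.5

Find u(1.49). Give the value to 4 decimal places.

RK4: k1 = f(t_n, u_n); k2 = f(t_n + h/2, u_n + (h/2)·k1); k3 = f(t_n + h/2, u_n + (h/2)·k2); k4 = f(t_n + h, u_n + h·k3); u_{n+1} = u_n + (h/6)·(k1 + 2k2 + 2k3 + k4).
t=1.400000, u=-0.500000:
  k1 = f(1.400000, -0.500000) = -0.062534
  k2 = f(1.445000, -0.502814) = -0.063008
  k3 = f(1.445000, -0.502835) = -0.063011
  k4 = f(1.490000, -0.505671) = -0.063484
  u ← -0.500000 + (0.09/6)·(k1 + 2k2 + 2k3 + k4) = -0.505671
u(1.49) ≈ -0.5057

-0.5057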